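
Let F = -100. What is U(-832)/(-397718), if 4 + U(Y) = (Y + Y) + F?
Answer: 884/198859 ≈ 0.0044454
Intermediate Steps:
U(Y) = -104 + 2*Y (U(Y) = -4 + ((Y + Y) - 100) = -4 + (2*Y - 100) = -4 + (-100 + 2*Y) = -104 + 2*Y)
U(-832)/(-397718) = (-104 + 2*(-832))/(-397718) = (-104 - 1664)*(-1/397718) = -1768*(-1/397718) = 884/198859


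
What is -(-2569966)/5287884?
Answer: 183569/377706 ≈ 0.48601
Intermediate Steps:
-(-2569966)/5287884 = -1*(-183569/377706) = 183569/377706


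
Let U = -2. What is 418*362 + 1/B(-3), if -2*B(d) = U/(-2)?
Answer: 151314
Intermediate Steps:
B(d) = -½ (B(d) = -(-1)/(-2) = -(-1)*(-1)/2 = -½*1 = -½)
418*362 + 1/B(-3) = 418*362 + 1/(-½) = 151316 - 2 = 151314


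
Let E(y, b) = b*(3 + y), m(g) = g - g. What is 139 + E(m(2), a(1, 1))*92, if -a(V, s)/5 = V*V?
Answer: -1241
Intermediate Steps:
m(g) = 0
a(V, s) = -5*V² (a(V, s) = -5*V*V = -5*V²)
139 + E(m(2), a(1, 1))*92 = 139 + ((-5*1²)*(3 + 0))*92 = 139 + (-5*1*3)*92 = 139 - 5*3*92 = 139 - 15*92 = 139 - 1380 = -1241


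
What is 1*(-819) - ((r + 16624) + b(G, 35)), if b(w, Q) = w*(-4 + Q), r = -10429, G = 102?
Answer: -10176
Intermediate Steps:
1*(-819) - ((r + 16624) + b(G, 35)) = 1*(-819) - ((-10429 + 16624) + 102*(-4 + 35)) = -819 - (6195 + 102*31) = -819 - (6195 + 3162) = -819 - 1*9357 = -819 - 9357 = -10176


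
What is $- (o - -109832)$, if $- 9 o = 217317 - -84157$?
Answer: $- \frac{687014}{9} \approx -76335.0$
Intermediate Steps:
$o = - \frac{301474}{9}$ ($o = - \frac{217317 - -84157}{9} = - \frac{217317 + 84157}{9} = \left(- \frac{1}{9}\right) 301474 = - \frac{301474}{9} \approx -33497.0$)
$- (o - -109832) = - (- \frac{301474}{9} - -109832) = - (- \frac{301474}{9} + 109832) = \left(-1\right) \frac{687014}{9} = - \frac{687014}{9}$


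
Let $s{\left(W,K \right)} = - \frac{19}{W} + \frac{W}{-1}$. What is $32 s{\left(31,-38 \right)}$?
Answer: $- \frac{31360}{31} \approx -1011.6$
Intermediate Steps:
$s{\left(W,K \right)} = - W - \frac{19}{W}$ ($s{\left(W,K \right)} = - \frac{19}{W} + W \left(-1\right) = - \frac{19}{W} - W = - W - \frac{19}{W}$)
$32 s{\left(31,-38 \right)} = 32 \left(\left(-1\right) 31 - \frac{19}{31}\right) = 32 \left(-31 - \frac{19}{31}\right) = 32 \left(- \frac{980}{31}\right) = - \frac{31360}{31}$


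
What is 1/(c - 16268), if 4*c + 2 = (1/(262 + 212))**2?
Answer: -898704/14620566023 ≈ -6.1468e-5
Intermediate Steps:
c = -449351/898704 (c = -1/2 + (1/(262 + 212))**2/4 = -1/2 + (1/474)**2/4 = -1/2 + (1/4)*(1/224676) = -1/2 + 1/898704 = -449351/898704 ≈ -0.50000)
1/(c - 16268) = 1/(-449351/898704 - 16268) = 1/(-14620566023/898704) = -898704/14620566023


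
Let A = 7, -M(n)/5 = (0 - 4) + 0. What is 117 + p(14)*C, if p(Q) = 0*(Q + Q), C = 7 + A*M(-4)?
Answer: 117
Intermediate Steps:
M(n) = 20 (M(n) = -5*((0 - 4) + 0) = -5*(-4 + 0) = -5*(-4) = 20)
C = 147 (C = 7 + 7*20 = 7 + 140 = 147)
p(Q) = 0 (p(Q) = 0*(2*Q) = 0)
117 + p(14)*C = 117 + 0*147 = 117 + 0 = 117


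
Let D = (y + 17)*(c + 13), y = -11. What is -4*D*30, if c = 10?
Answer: -16560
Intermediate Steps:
D = 138 (D = (-11 + 17)*(10 + 13) = 6*23 = 138)
-4*D*30 = -4*138*30 = -552*30 = -16560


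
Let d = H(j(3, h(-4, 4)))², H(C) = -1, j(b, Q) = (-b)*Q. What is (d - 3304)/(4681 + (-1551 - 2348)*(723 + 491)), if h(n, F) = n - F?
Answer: 1101/1576235 ≈ 0.00069850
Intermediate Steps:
j(b, Q) = -Q*b
d = 1 (d = (-1)² = 1)
(d - 3304)/(4681 + (-1551 - 2348)*(723 + 491)) = (1 - 3304)/(4681 + (-1551 - 2348)*(723 + 491)) = -3303/(4681 - 3899*1214) = -3303/(4681 - 4733386) = -3303/(-4728705) = -3303*(-1/4728705) = 1101/1576235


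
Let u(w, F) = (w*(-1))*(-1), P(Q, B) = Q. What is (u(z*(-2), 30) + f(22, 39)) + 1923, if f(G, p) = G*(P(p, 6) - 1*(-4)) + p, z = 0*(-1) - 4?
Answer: 2916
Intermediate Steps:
z = -4 (z = 0 - 4 = -4)
u(w, F) = w (u(w, F) = -w*(-1) = w)
f(G, p) = p + G*(4 + p) (f(G, p) = G*(p - 1*(-4)) + p = G*(p + 4) + p = G*(4 + p) + p = p + G*(4 + p))
(u(z*(-2), 30) + f(22, 39)) + 1923 = (-4*(-2) + (39 + 4*22 + 22*39)) + 1923 = (8 + (39 + 88 + 858)) + 1923 = (8 + 985) + 1923 = 993 + 1923 = 2916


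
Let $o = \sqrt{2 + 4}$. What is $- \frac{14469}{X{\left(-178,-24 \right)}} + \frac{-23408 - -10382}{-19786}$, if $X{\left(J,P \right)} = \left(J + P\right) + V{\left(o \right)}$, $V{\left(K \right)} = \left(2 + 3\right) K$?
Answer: $\frac{1122285636}{15468847} + \frac{72345 \sqrt{6}}{40654} \approx 76.91$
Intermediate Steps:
$o = \sqrt{6} \approx 2.4495$
$V{\left(K \right)} = 5 K$
$X{\left(J,P \right)} = J + P + 5 \sqrt{6}$ ($X{\left(J,P \right)} = \left(J + P\right) + 5 \sqrt{6} = J + P + 5 \sqrt{6}$)
$- \frac{14469}{X{\left(-178,-24 \right)}} + \frac{-23408 - -10382}{-19786} = - \frac{14469}{-178 - 24 + 5 \sqrt{6}} + \frac{-23408 - -10382}{-19786} = - \frac{14469}{-202 + 5 \sqrt{6}} + \left(-23408 + 10382\right) \left(- \frac{1}{19786}\right) = - \frac{14469}{-202 + 5 \sqrt{6}} - - \frac{501}{761} = - \frac{14469}{-202 + 5 \sqrt{6}} + \frac{501}{761} = \frac{501}{761} - \frac{14469}{-202 + 5 \sqrt{6}}$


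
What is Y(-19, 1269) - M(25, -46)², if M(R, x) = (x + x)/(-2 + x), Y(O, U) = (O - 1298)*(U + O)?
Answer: -237060529/144 ≈ -1.6463e+6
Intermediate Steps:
Y(O, U) = (-1298 + O)*(O + U)
M(R, x) = 2*x/(-2 + x) (M(R, x) = (2*x)/(-2 + x) = 2*x/(-2 + x))
Y(-19, 1269) - M(25, -46)² = ((-19)² - 1298*(-19) - 1298*1269 - 19*1269) - (2*(-46)/(-2 - 46))² = (361 + 24662 - 1647162 - 24111) - (2*(-46)/(-48))² = -1646250 - (2*(-46)*(-1/48))² = -1646250 - (23/12)² = -1646250 - 1*529/144 = -1646250 - 529/144 = -237060529/144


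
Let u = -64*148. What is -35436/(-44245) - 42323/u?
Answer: 2208230927/419088640 ≈ 5.2691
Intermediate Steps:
u = -9472
-35436/(-44245) - 42323/u = -35436/(-44245) - 42323/(-9472) = -35436*(-1/44245) - 42323*(-1/9472) = 35436/44245 + 42323/9472 = 2208230927/419088640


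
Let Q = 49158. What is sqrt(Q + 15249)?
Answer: sqrt(64407) ≈ 253.79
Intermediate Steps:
sqrt(Q + 15249) = sqrt(49158 + 15249) = sqrt(64407)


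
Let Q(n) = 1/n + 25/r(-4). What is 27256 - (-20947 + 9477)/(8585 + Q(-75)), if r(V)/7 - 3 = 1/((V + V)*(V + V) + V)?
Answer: 11119641861199/407950429 ≈ 27257.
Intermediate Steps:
r(V) = 21 + 7/(V + 4*V**2) (r(V) = 21 + 7/((V + V)*(V + V) + V) = 21 + 7/((2*V)*(2*V) + V) = 21 + 7/(4*V**2 + V) = 21 + 7/(V + 4*V**2))
Q(n) = 1500/1267 + 1/n (Q(n) = 1/n + 25/((7*(1 + 3*(-4) + 12*(-4)**2)/(-4*(1 + 4*(-4))))) = 1/n + 25/((7*(-1/4)*(1 - 12 + 12*16)/(1 - 16))) = 1/n + 25/((7*(-1/4)*(1 - 12 + 192)/(-15))) = 1/n + 25/((7*(-1/4)*(-1/15)*181)) = 1/n + 25/(1267/60) = 1/n + 25*(60/1267) = 1/n + 1500/1267 = 1500/1267 + 1/n)
27256 - (-20947 + 9477)/(8585 + Q(-75)) = 27256 - (-20947 + 9477)/(8585 + (1500/1267 + 1/(-75))) = 27256 - (-11470)/(8585 + (1500/1267 - 1/75)) = 27256 - (-11470)/(8585 + 111233/95025) = 27256 - (-11470)/815900858/95025 = 27256 - (-11470)*95025/815900858 = 27256 - 1*(-544968375/407950429) = 27256 + 544968375/407950429 = 11119641861199/407950429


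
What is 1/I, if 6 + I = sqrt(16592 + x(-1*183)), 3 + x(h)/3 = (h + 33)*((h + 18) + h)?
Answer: 6/173147 + sqrt(173183)/173147 ≈ 0.0024381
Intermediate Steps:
x(h) = -9 + 3*(18 + 2*h)*(33 + h) (x(h) = -9 + 3*((h + 33)*((h + 18) + h)) = -9 + 3*((33 + h)*((18 + h) + h)) = -9 + 3*((33 + h)*(18 + 2*h)) = -9 + 3*((18 + 2*h)*(33 + h)) = -9 + 3*(18 + 2*h)*(33 + h))
I = -6 + sqrt(173183) (I = -6 + sqrt(16592 + (1773 + 6*(-1*183)**2 + 252*(-1*183))) = -6 + sqrt(16592 + (1773 + 6*(-183)**2 + 252*(-183))) = -6 + sqrt(16592 + (1773 + 6*33489 - 46116)) = -6 + sqrt(16592 + (1773 + 200934 - 46116)) = -6 + sqrt(16592 + 156591) = -6 + sqrt(173183) ≈ 410.15)
1/I = 1/(-6 + sqrt(173183))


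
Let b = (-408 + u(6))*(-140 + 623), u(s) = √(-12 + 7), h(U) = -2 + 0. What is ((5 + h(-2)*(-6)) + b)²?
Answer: 38826353764 - 190347402*I*√5 ≈ 3.8826e+10 - 4.2563e+8*I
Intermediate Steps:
h(U) = -2
u(s) = I*√5 (u(s) = √(-5) = I*√5)
b = -197064 + 483*I*√5 (b = (-408 + I*√5)*(-140 + 623) = (-408 + I*√5)*483 = -197064 + 483*I*√5 ≈ -1.9706e+5 + 1080.0*I)
((5 + h(-2)*(-6)) + b)² = ((5 - 2*(-6)) + (-197064 + 483*I*√5))² = ((5 + 12) + (-197064 + 483*I*√5))² = (17 + (-197064 + 483*I*√5))² = (-197047 + 483*I*√5)²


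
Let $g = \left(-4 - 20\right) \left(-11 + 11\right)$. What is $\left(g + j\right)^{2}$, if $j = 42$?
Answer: $1764$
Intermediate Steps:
$g = 0$ ($g = \left(-24\right) 0 = 0$)
$\left(g + j\right)^{2} = \left(0 + 42\right)^{2} = 42^{2} = 1764$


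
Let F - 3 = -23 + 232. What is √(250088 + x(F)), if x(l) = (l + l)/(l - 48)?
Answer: √420402274/41 ≈ 500.09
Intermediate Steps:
F = 212 (F = 3 + (-23 + 232) = 3 + 209 = 212)
x(l) = 2*l/(-48 + l) (x(l) = (2*l)/(-48 + l) = 2*l/(-48 + l))
√(250088 + x(F)) = √(250088 + 2*212/(-48 + 212)) = √(250088 + 2*212/164) = √(250088 + 2*212*(1/164)) = √(250088 + 106/41) = √(10253714/41) = √420402274/41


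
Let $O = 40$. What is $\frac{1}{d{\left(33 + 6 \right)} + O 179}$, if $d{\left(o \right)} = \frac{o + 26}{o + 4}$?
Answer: $\frac{43}{307945} \approx 0.00013964$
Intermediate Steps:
$d{\left(o \right)} = \frac{26 + o}{4 + o}$
$\frac{1}{d{\left(33 + 6 \right)} + O 179} = \frac{1}{\frac{26 + \left(33 + 6\right)}{4 + \left(33 + 6\right)} + 40 \cdot 179} = \frac{1}{\frac{26 + 39}{4 + 39} + 7160} = \frac{1}{\frac{1}{43} \cdot 65 + 7160} = \frac{1}{\frac{65}{43} + 7160} = \frac{1}{\frac{307945}{43}} = \frac{43}{307945}$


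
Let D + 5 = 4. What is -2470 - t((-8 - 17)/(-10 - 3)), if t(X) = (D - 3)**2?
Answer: -2486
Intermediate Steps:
D = -1 (D = -5 + 4 = -1)
t(X) = 16 (t(X) = (-1 - 3)**2 = (-4)**2 = 16)
-2470 - t((-8 - 17)/(-10 - 3)) = -2470 - 1*16 = -2470 - 16 = -2486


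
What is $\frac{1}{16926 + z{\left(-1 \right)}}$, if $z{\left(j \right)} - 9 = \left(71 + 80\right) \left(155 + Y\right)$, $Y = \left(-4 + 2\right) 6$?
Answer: $\frac{1}{38528} \approx 2.5955 \cdot 10^{-5}$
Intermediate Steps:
$Y = -12$ ($Y = \left(-2\right) 6 = -12$)
$z{\left(j \right)} = 21602$ ($z{\left(j \right)} = 9 + \left(71 + 80\right) \left(155 - 12\right) = 9 + 151 \cdot 143 = 9 + 21593 = 21602$)
$\frac{1}{16926 + z{\left(-1 \right)}} = \frac{1}{16926 + 21602} = \frac{1}{38528}$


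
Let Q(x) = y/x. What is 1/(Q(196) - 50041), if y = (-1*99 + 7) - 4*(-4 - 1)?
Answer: -49/2452027 ≈ -1.9983e-5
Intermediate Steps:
y = -72 (y = (-99 + 7) - 4*(-5) = -92 + 20 = -72)
Q(x) = -72/x
1/(Q(196) - 50041) = 1/(-72/196 - 50041) = 1/(-72*1/196 - 50041) = 1/(-18/49 - 50041) = 1/(-2452027/49) = -49/2452027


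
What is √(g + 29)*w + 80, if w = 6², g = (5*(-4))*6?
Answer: 80 + 36*I*√91 ≈ 80.0 + 343.42*I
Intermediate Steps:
g = -120 (g = -20*6 = -120)
w = 36
√(g + 29)*w + 80 = √(-120 + 29)*36 + 80 = √(-91)*36 + 80 = (I*√91)*36 + 80 = 36*I*√91 + 80 = 80 + 36*I*√91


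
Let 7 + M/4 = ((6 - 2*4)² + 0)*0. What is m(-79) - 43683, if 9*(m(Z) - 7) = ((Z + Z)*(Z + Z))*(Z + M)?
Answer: -3064232/9 ≈ -3.4047e+5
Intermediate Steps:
M = -28 (M = -28 + 4*(((6 - 2*4)² + 0)*0) = -28 + 4*(((6 - 8)² + 0)*0) = -28 + 4*(((-2)² + 0)*0) = -28 + 4*((4 + 0)*0) = -28 + 4*(4*0) = -28 + 4*0 = -28 + 0 = -28)
m(Z) = 7 + 4*Z²*(-28 + Z)/9 (m(Z) = 7 + (((Z + Z)*(Z + Z))*(Z - 28))/9 = 7 + (((2*Z)*(2*Z))*(-28 + Z))/9 = 7 + ((4*Z²)*(-28 + Z))/9 = 7 + (4*Z²*(-28 + Z))/9 = 7 + 4*Z²*(-28 + Z)/9)
m(-79) - 43683 = (7 - 112/9*(-79)² + (4/9)*(-79)³) - 43683 = (7 - 112/9*6241 + (4/9)*(-493039)) - 43683 = (7 - 698992/9 - 1972156/9) - 43683 = -2671085/9 - 43683 = -3064232/9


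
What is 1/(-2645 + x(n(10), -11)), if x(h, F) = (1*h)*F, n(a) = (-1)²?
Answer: -1/2656 ≈ -0.00037651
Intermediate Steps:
n(a) = 1
x(h, F) = F*h (x(h, F) = h*F = F*h)
1/(-2645 + x(n(10), -11)) = 1/(-2645 - 11*1) = 1/(-2645 - 11) = 1/(-2656) = -1/2656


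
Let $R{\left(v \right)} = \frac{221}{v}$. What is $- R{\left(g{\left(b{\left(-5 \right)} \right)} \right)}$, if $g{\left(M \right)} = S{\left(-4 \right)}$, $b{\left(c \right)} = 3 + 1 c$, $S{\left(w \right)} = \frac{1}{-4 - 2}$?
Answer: $1326$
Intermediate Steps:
$S{\left(w \right)} = - \frac{1}{6}$ ($S{\left(w \right)} = \frac{1}{-6} = - \frac{1}{6}$)
$b{\left(c \right)} = 3 + c$
$g{\left(M \right)} = - \frac{1}{6}$
$- R{\left(g{\left(b{\left(-5 \right)} \right)} \right)} = - \frac{221}{- \frac{1}{6}} = - 221 \left(-6\right) = \left(-1\right) \left(-1326\right) = 1326$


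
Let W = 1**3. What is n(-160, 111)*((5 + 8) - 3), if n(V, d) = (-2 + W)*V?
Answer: 1600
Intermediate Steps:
W = 1
n(V, d) = -V (n(V, d) = (-2 + 1)*V = -V)
n(-160, 111)*((5 + 8) - 3) = (-1*(-160))*((5 + 8) - 3) = 160*(13 - 3) = 160*10 = 1600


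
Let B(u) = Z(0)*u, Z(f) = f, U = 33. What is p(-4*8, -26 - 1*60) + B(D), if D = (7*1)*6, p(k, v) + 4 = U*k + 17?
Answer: -1043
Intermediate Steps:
p(k, v) = 13 + 33*k (p(k, v) = -4 + (33*k + 17) = -4 + (17 + 33*k) = 13 + 33*k)
D = 42 (D = 7*6 = 42)
B(u) = 0 (B(u) = 0*u = 0)
p(-4*8, -26 - 1*60) + B(D) = (13 + 33*(-4*8)) + 0 = (13 + 33*(-32)) + 0 = (13 - 1056) + 0 = -1043 + 0 = -1043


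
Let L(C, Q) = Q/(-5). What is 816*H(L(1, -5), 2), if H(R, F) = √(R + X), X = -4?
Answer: 816*I*√3 ≈ 1413.4*I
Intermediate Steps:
L(C, Q) = -Q/5 (L(C, Q) = Q*(-⅕) = -Q/5)
H(R, F) = √(-4 + R) (H(R, F) = √(R - 4) = √(-4 + R))
816*H(L(1, -5), 2) = 816*√(-4 - ⅕*(-5)) = 816*√(-4 + 1) = 816*√(-3) = 816*(I*√3) = 816*I*√3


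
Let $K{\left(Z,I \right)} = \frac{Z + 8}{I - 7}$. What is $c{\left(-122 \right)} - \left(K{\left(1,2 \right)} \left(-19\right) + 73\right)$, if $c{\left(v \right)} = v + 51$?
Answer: $- \frac{891}{5} \approx -178.2$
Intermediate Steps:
$K{\left(Z,I \right)} = \frac{8 + Z}{-7 + I}$
$c{\left(v \right)} = 51 + v$
$c{\left(-122 \right)} - \left(K{\left(1,2 \right)} \left(-19\right) + 73\right) = \left(51 - 122\right) - \left(\frac{8 + 1}{-7 + 2} \left(-19\right) + 73\right) = -71 - \left(\frac{1}{-5} \cdot 9 \left(-19\right) + 73\right) = -71 - \left(\left(- \frac{1}{5}\right) 9 \left(-19\right) + 73\right) = -71 - \left(\left(- \frac{9}{5}\right) \left(-19\right) + 73\right) = -71 - \left(\frac{171}{5} + 73\right) = -71 - \frac{536}{5} = - \frac{891}{5}$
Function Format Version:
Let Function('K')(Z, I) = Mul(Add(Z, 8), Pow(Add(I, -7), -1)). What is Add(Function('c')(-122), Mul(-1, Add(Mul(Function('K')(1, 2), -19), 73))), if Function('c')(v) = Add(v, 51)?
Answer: Rational(-891, 5) ≈ -178.20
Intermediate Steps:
Function('K')(Z, I) = Mul(Pow(Add(-7, I), -1), Add(8, Z)) (Function('K')(Z, I) = Mul(Add(8, Z), Pow(Add(-7, I), -1)) = Mul(Pow(Add(-7, I), -1), Add(8, Z)))
Function('c')(v) = Add(51, v)
Add(Function('c')(-122), Mul(-1, Add(Mul(Function('K')(1, 2), -19), 73))) = Add(Add(51, -122), Mul(-1, Add(Mul(Mul(Pow(Add(-7, 2), -1), Add(8, 1)), -19), 73))) = Add(-71, Mul(-1, Add(Mul(Mul(Pow(-5, -1), 9), -19), 73))) = Add(-71, Mul(-1, Add(Mul(Mul(Rational(-1, 5), 9), -19), 73))) = Add(-71, Mul(-1, Add(Mul(Rational(-9, 5), -19), 73))) = Add(-71, Mul(-1, Add(Rational(171, 5), 73))) = Add(-71, Mul(-1, Rational(536, 5))) = Add(-71, Rational(-536, 5)) = Rational(-891, 5)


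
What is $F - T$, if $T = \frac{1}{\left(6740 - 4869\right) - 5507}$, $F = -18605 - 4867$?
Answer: $- \frac{85344191}{3636} \approx -23472.0$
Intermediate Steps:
$F = -23472$ ($F = -18605 - 4867 = -23472$)
$T = - \frac{1}{3636}$ ($T = \frac{1}{1871 - 5507} = \frac{1}{-3636} = - \frac{1}{3636} \approx -0.00027503$)
$F - T = -23472 - - \frac{1}{3636} = -23472 + \frac{1}{3636} = - \frac{85344191}{3636}$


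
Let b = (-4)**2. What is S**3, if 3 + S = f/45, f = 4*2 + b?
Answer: -50653/3375 ≈ -15.008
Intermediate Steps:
b = 16
f = 24 (f = 4*2 + 16 = 8 + 16 = 24)
S = -37/15 (S = -3 + 24/45 = -3 + 24*(1/45) = -3 + 8/15 = -37/15 ≈ -2.4667)
S**3 = (-37/15)**3 = -50653/3375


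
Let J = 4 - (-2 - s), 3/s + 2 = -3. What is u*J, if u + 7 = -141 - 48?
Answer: -5292/5 ≈ -1058.4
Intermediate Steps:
s = -3/5 (s = 3/(-2 - 3) = 3/(-5) = 3*(-1/5) = -3/5 ≈ -0.60000)
u = -196 (u = -7 + (-141 - 48) = -7 - 189 = -196)
J = 27/5 (J = 4 - (-2 - 1*(-3/5)) = 4 - (-2 + 3/5) = 4 - 1*(-7/5) = 4 + 7/5 = 27/5 ≈ 5.4000)
u*J = -196*27/5 = -5292/5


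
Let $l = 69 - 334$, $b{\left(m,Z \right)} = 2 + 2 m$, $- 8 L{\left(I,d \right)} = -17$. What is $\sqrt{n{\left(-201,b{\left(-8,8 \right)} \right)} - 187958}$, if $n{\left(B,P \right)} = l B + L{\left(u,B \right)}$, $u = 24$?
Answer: $\frac{i \sqrt{2155054}}{4} \approx 367.0 i$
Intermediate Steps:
$L{\left(I,d \right)} = \frac{17}{8}$ ($L{\left(I,d \right)} = \left(- \frac{1}{8}\right) \left(-17\right) = \frac{17}{8}$)
$l = -265$
$n{\left(B,P \right)} = \frac{17}{8} - 265 B$ ($n{\left(B,P \right)} = - 265 B + \frac{17}{8} = \frac{17}{8} - 265 B$)
$\sqrt{n{\left(-201,b{\left(-8,8 \right)} \right)} - 187958} = \sqrt{\left(\frac{17}{8} - -53265\right) - 187958} = \sqrt{\left(\frac{17}{8} + 53265\right) - 187958} = \sqrt{\frac{426137}{8} - 187958} = \sqrt{- \frac{1077527}{8}} = \frac{i \sqrt{2155054}}{4}$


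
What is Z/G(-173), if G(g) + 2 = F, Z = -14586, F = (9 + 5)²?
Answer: -7293/97 ≈ -75.186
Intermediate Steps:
F = 196 (F = 14² = 196)
G(g) = 194 (G(g) = -2 + 196 = 194)
Z/G(-173) = -14586/194 = -14586*1/194 = -7293/97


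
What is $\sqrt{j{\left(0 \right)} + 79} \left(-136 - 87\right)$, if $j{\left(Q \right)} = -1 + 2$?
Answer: $- 892 \sqrt{5} \approx -1994.6$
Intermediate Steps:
$j{\left(Q \right)} = 1$
$\sqrt{j{\left(0 \right)} + 79} \left(-136 - 87\right) = \sqrt{1 + 79} \left(-136 - 87\right) = \sqrt{80} \left(-223\right) = 4 \sqrt{5} \left(-223\right) = - 892 \sqrt{5}$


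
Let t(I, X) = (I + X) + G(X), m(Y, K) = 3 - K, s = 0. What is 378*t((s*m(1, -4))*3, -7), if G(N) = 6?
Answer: -378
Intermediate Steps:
t(I, X) = 6 + I + X (t(I, X) = (I + X) + 6 = 6 + I + X)
378*t((s*m(1, -4))*3, -7) = 378*(6 + (0*(3 - 1*(-4)))*3 - 7) = 378*(6 + (0*(3 + 4))*3 - 7) = 378*(6 + (0*7)*3 - 7) = 378*(6 + 0*3 - 7) = 378*(6 + 0 - 7) = 378*(-1) = -378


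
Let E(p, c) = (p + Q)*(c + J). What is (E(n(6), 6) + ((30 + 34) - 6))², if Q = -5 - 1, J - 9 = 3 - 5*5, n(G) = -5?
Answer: 18225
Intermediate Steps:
J = -13 (J = 9 + (3 - 5*5) = 9 + (3 - 25) = 9 - 22 = -13)
Q = -6
E(p, c) = (-13 + c)*(-6 + p) (E(p, c) = (p - 6)*(c - 13) = (-6 + p)*(-13 + c) = (-13 + c)*(-6 + p))
(E(n(6), 6) + ((30 + 34) - 6))² = ((78 - 13*(-5) - 6*6 + 6*(-5)) + ((30 + 34) - 6))² = ((78 + 65 - 36 - 30) + (64 - 6))² = (77 + 58)² = 135² = 18225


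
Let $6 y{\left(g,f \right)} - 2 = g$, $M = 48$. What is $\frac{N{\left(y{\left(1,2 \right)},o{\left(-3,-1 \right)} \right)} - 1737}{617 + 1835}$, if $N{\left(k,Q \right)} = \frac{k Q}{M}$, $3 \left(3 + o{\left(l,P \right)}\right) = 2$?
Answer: $- \frac{500263}{706176} \approx -0.70841$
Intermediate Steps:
$o{\left(l,P \right)} = - \frac{7}{3}$ ($o{\left(l,P \right)} = -3 + \frac{1}{3} \cdot 2 = -3 + \frac{2}{3} = - \frac{7}{3}$)
$y{\left(g,f \right)} = \frac{1}{3} + \frac{g}{6}$
$N{\left(k,Q \right)} = \frac{Q k}{48}$ ($N{\left(k,Q \right)} = \frac{k Q}{48} = Q k \frac{1}{48} = \frac{Q k}{48}$)
$\frac{N{\left(y{\left(1,2 \right)},o{\left(-3,-1 \right)} \right)} - 1737}{617 + 1835} = \frac{\frac{1}{48} \left(- \frac{7}{3}\right) \left(\frac{1}{3} + \frac{1}{6} \cdot 1\right) - 1737}{617 + 1835} = \frac{\frac{1}{48} \left(- \frac{7}{3}\right) \left(\frac{1}{3} + \frac{1}{6}\right) - 1737}{2452} = \left(\frac{1}{48} \left(- \frac{7}{3}\right) \frac{1}{2} - 1737\right) \frac{1}{2452} = \left(- \frac{7}{288} - 1737\right) \frac{1}{2452} = \left(- \frac{500263}{288}\right) \frac{1}{2452} = - \frac{500263}{706176}$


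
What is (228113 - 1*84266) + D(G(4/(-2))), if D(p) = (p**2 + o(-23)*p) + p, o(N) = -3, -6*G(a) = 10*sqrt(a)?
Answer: 1294573/9 + 10*I*sqrt(2)/3 ≈ 1.4384e+5 + 4.714*I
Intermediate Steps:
G(a) = -5*sqrt(a)/3
D(p) = p**2 - 2*p (D(p) = (p**2 - 3*p) + p = p**2 - 2*p)
(228113 - 1*84266) + D(G(4/(-2))) = (228113 - 1*84266) + (-5*2*(I*sqrt(2)/2)/3)*(-2 - 5*2*(I*sqrt(2)/2)/3) = (228113 - 84266) + (-5*I*sqrt(2)/3)*(-2 - 5*I*sqrt(2)/3) = 143847 + (-5*I*sqrt(2)/3)*(-2 - 5*I*sqrt(2)/3) = 143847 - 5*I*sqrt(2)*(-2 - 5*I*sqrt(2)/3)/3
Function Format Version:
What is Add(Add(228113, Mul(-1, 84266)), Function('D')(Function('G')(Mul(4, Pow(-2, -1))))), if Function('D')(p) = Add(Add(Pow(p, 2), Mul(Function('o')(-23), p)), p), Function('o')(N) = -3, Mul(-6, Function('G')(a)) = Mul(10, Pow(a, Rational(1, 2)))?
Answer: Add(Rational(1294573, 9), Mul(Rational(10, 3), I, Pow(2, Rational(1, 2)))) ≈ Add(1.4384e+5, Mul(4.7140, I))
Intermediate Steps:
Function('G')(a) = Mul(Rational(-5, 3), Pow(a, Rational(1, 2))) (Function('G')(a) = Mul(Rational(-1, 6), Mul(10, Pow(a, Rational(1, 2)))) = Mul(Rational(-5, 3), Pow(a, Rational(1, 2))))
Function('D')(p) = Add(Pow(p, 2), Mul(-2, p)) (Function('D')(p) = Add(Add(Pow(p, 2), Mul(-3, p)), p) = Add(Pow(p, 2), Mul(-2, p)))
Add(Add(228113, Mul(-1, 84266)), Function('D')(Function('G')(Mul(4, Pow(-2, -1))))) = Add(Add(228113, Mul(-1, 84266)), Mul(Mul(Rational(-5, 3), Pow(Mul(4, Pow(-2, -1)), Rational(1, 2))), Add(-2, Mul(Rational(-5, 3), Pow(Mul(4, Pow(-2, -1)), Rational(1, 2)))))) = Add(Add(228113, -84266), Mul(Mul(Rational(-5, 3), Pow(Mul(4, Rational(-1, 2)), Rational(1, 2))), Add(-2, Mul(Rational(-5, 3), Pow(Mul(4, Rational(-1, 2)), Rational(1, 2)))))) = Add(143847, Mul(Mul(Rational(-5, 3), Pow(-2, Rational(1, 2))), Add(-2, Mul(Rational(-5, 3), Pow(-2, Rational(1, 2)))))) = Add(143847, Mul(Mul(Rational(-5, 3), Mul(I, Pow(2, Rational(1, 2)))), Add(-2, Mul(Rational(-5, 3), Mul(I, Pow(2, Rational(1, 2))))))) = Add(143847, Mul(Mul(Rational(-5, 3), I, Pow(2, Rational(1, 2))), Add(-2, Mul(Rational(-5, 3), I, Pow(2, Rational(1, 2)))))) = Add(143847, Mul(Rational(-5, 3), I, Pow(2, Rational(1, 2)), Add(-2, Mul(Rational(-5, 3), I, Pow(2, Rational(1, 2))))))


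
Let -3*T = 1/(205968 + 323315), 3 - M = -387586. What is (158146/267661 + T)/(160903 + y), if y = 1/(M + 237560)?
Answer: 52327409442156219/14250192255444891537524 ≈ 3.6720e-6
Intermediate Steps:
M = 387589 (M = 3 - 1*(-387586) = 3 + 387586 = 387589)
T = -1/1587849 (T = -1/(3*(205968 + 323315)) = -⅓/529283 = -⅓*1/529283 = -1/1587849 ≈ -6.2978e-7)
y = 1/625149 (y = 1/(387589 + 237560) = 1/625149 ≈ 1.5996e-6)
(158146/267661 + T)/(160903 + y) = (158146/267661 - 1/1587849)/(160903 + 1/625149) = (158146*(1/267661) - 1/1587849)/(100588349548/625149) = (158146/267661 - 1/1587849)*(625149/100588349548) = (251111700293/425005251189)*(625149/100588349548) = 52327409442156219/14250192255444891537524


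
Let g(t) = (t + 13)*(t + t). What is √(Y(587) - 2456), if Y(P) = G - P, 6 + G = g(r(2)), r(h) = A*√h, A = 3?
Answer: √(-3013 + 78*√2) ≈ 53.877*I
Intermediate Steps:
r(h) = 3*√h
g(t) = 2*t*(13 + t) (g(t) = (13 + t)*(2*t) = 2*t*(13 + t))
G = -6 + 6*√2*(13 + 3*√2) (G = -6 + 2*(3*√2)*(13 + 3*√2) = -6 + 6*√2*(13 + 3*√2) ≈ 140.31)
Y(P) = 30 - P + 78*√2 (Y(P) = (30 + 78*√2) - P = 30 - P + 78*√2)
√(Y(587) - 2456) = √((30 - 1*587 + 78*√2) - 2456) = √((30 - 587 + 78*√2) - 2456) = √((-557 + 78*√2) - 2456) = √(-3013 + 78*√2)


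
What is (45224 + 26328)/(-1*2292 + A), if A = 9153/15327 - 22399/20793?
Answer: -633422648352/20294454221 ≈ -31.212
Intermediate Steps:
A = -16999016/35410479 (A = 9153*(1/15327) - 22399*1/20793 = 1017/1703 - 22399/20793 = -16999016/35410479 ≈ -0.48006)
(45224 + 26328)/(-1*2292 + A) = (45224 + 26328)/(-1*2292 - 16999016/35410479) = 71552/(-2292 - 16999016/35410479) = 71552/(-81177816884/35410479) = 71552*(-35410479/81177816884) = -633422648352/20294454221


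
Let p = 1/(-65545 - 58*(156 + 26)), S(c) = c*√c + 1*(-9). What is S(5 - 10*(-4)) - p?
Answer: -684908/76101 + 135*√5 ≈ 292.87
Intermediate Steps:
S(c) = -9 + c^(3/2) (S(c) = c^(3/2) - 9 = -9 + c^(3/2))
p = -1/76101 (p = 1/(-65545 - 58*182) = 1/(-65545 - 10556) = 1/(-76101) = -1/76101 ≈ -1.3140e-5)
S(5 - 10*(-4)) - p = (-9 + (5 - 10*(-4))^(3/2)) - 1*(-1/76101) = (-9 + (5 + 40)^(3/2)) + 1/76101 = (-9 + 45^(3/2)) + 1/76101 = (-9 + 135*√5) + 1/76101 = -684908/76101 + 135*√5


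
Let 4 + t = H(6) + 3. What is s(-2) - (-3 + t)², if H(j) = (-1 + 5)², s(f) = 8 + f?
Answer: -138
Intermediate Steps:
H(j) = 16 (H(j) = 4² = 16)
t = 15 (t = -4 + (16 + 3) = -4 + 19 = 15)
s(-2) - (-3 + t)² = (8 - 2) - (-3 + 15)² = 6 - 1*12² = 6 - 1*144 = 6 - 144 = -138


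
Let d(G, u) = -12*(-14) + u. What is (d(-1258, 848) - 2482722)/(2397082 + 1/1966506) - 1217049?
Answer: -5737023117115359393/4713876135493 ≈ -1.2171e+6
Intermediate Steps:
d(G, u) = 168 + u
(d(-1258, 848) - 2482722)/(2397082 + 1/1966506) - 1217049 = ((168 + 848) - 2482722)/(2397082 + 1/1966506) - 1217049 = (1016 - 2482722)/(2397082 + 1/1966506) - 1217049 = -2481706/4713876135493/1966506 - 1217049 = -2481706*1966506/4713876135493 - 1217049 = -4880289739236/4713876135493 - 1217049 = -5737023117115359393/4713876135493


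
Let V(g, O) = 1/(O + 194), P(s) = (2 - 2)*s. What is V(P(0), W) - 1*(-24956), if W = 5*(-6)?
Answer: 4092785/164 ≈ 24956.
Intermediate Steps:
P(s) = 0 (P(s) = 0*s = 0)
W = -30
V(g, O) = 1/(194 + O)
V(P(0), W) - 1*(-24956) = 1/(194 - 30) - 1*(-24956) = 1/164 + 24956 = 4092785/164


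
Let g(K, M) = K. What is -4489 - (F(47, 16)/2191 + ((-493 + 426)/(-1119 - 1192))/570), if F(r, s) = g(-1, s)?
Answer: -12955874870257/2886138570 ≈ -4489.0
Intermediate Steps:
F(r, s) = -1
-4489 - (F(47, 16)/2191 + ((-493 + 426)/(-1119 - 1192))/570) = -4489 - (-1/2191 + ((-493 + 426)/(-1119 - 1192))/570) = -4489 - (-1*1/2191 - 67/(-2311)*(1/570)) = -4489 - (-1/2191 - 67*(-1/2311)*(1/570)) = -4489 - (-1/2191 + (67/2311)*(1/570)) = -4489 - (-1/2191 + 67/1317270) = -4489 - 1*(-1170473/2886138570) = -4489 + 1170473/2886138570 = -12955874870257/2886138570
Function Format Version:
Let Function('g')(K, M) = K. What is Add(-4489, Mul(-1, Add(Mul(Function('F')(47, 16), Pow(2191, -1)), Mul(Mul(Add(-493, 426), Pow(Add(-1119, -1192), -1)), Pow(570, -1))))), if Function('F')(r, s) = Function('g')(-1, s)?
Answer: Rational(-12955874870257, 2886138570) ≈ -4489.0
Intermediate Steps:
Function('F')(r, s) = -1
Add(-4489, Mul(-1, Add(Mul(Function('F')(47, 16), Pow(2191, -1)), Mul(Mul(Add(-493, 426), Pow(Add(-1119, -1192), -1)), Pow(570, -1))))) = Add(-4489, Mul(-1, Add(Mul(-1, Pow(2191, -1)), Mul(Mul(Add(-493, 426), Pow(Add(-1119, -1192), -1)), Pow(570, -1))))) = Add(-4489, Mul(-1, Add(Mul(-1, Rational(1, 2191)), Mul(Mul(-67, Pow(-2311, -1)), Rational(1, 570))))) = Add(-4489, Mul(-1, Add(Rational(-1, 2191), Mul(Mul(-67, Rational(-1, 2311)), Rational(1, 570))))) = Add(-4489, Mul(-1, Add(Rational(-1, 2191), Mul(Rational(67, 2311), Rational(1, 570))))) = Add(-4489, Mul(-1, Add(Rational(-1, 2191), Rational(67, 1317270)))) = Add(-4489, Mul(-1, Rational(-1170473, 2886138570))) = Add(-4489, Rational(1170473, 2886138570)) = Rational(-12955874870257, 2886138570)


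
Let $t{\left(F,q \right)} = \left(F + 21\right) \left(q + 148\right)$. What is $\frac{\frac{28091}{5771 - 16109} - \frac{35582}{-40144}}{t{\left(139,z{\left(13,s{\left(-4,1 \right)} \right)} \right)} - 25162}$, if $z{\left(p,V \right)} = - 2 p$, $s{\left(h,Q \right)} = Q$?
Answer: $\frac{189959597}{585369731856} \approx 0.00032451$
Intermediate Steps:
$t{\left(F,q \right)} = \left(21 + F\right) \left(148 + q\right)$
$\frac{\frac{28091}{5771 - 16109} - \frac{35582}{-40144}}{t{\left(139,z{\left(13,s{\left(-4,1 \right)} \right)} \right)} - 25162} = \frac{\frac{28091}{5771 - 16109} - \frac{35582}{-40144}}{\left(3108 + 21 \left(\left(-2\right) 13\right) + 148 \cdot 139 + 139 \left(\left(-2\right) 13\right)\right) - 25162} = \frac{\frac{28091}{5771 - 16109} - - \frac{17791}{20072}}{\left(3108 + 21 \left(-26\right) + 20572 + 139 \left(-26\right)\right) - 25162} = \frac{\frac{28091}{-10338} + \frac{17791}{20072}}{\left(3108 - 546 + 20572 - 3614\right) - 25162} = \frac{28091 \left(- \frac{1}{10338}\right) + \frac{17791}{20072}}{19520 - 25162} = \frac{- \frac{28091}{10338} + \frac{17791}{20072}}{-5642} = \left(- \frac{189959597}{103752168}\right) \left(- \frac{1}{5642}\right) = \frac{189959597}{585369731856}$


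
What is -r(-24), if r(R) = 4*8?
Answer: -32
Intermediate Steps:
r(R) = 32
-r(-24) = -1*32 = -32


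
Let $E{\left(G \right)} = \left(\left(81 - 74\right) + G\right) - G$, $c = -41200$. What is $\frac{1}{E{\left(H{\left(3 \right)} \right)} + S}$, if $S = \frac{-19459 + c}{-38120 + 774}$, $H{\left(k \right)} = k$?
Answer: $\frac{37346}{322081} \approx 0.11595$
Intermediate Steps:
$E{\left(G \right)} = 7$ ($E{\left(G \right)} = \left(7 + G\right) - G = 7$)
$S = \frac{60659}{37346}$ ($S = \frac{-19459 - 41200}{-38120 + 774} = - \frac{60659}{-37346} = \left(-60659\right) \left(- \frac{1}{37346}\right) = \frac{60659}{37346} \approx 1.6242$)
$\frac{1}{E{\left(H{\left(3 \right)} \right)} + S} = \frac{1}{7 + \frac{60659}{37346}} = \frac{1}{\frac{322081}{37346}} = \frac{37346}{322081}$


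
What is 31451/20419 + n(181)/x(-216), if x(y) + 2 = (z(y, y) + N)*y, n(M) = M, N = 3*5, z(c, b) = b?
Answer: 195587079/126638638 ≈ 1.5445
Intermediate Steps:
N = 15
x(y) = -2 + y*(15 + y) (x(y) = -2 + (y + 15)*y = -2 + (15 + y)*y = -2 + y*(15 + y))
31451/20419 + n(181)/x(-216) = 31451/20419 + 181/(-2 + (-216)**2 + 15*(-216)) = 31451*(1/20419) + 181/(-2 + 46656 - 3240) = 4493/2917 + 181/43414 = 195587079/126638638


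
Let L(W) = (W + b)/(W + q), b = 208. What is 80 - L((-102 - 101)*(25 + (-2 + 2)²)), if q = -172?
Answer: 414893/5247 ≈ 79.072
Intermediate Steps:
L(W) = (208 + W)/(-172 + W) (L(W) = (W + 208)/(W - 172) = (208 + W)/(-172 + W))
80 - L((-102 - 101)*(25 + (-2 + 2)²)) = 80 - (208 + (-102 - 101)*(25 + (-2 + 2)²))/(-172 + (-102 - 101)*(25 + (-2 + 2)²)) = 80 - (208 - 203*(25 + 0²))/(-172 - 203*(25 + 0²)) = 80 - (208 - 203*(25 + 0))/(-172 - 203*(25 + 0)) = 80 - (208 - 203*25)/(-172 - 203*25) = 80 - (208 - 5075)/(-172 - 5075) = 80 - (-4867)/(-5247) = 80 - (-1)*(-4867)/5247 = 80 - 1*4867/5247 = 80 - 4867/5247 = 414893/5247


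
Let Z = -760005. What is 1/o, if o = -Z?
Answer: 1/760005 ≈ 1.3158e-6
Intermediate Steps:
o = 760005 (o = -1*(-760005) = 760005)
1/o = 1/760005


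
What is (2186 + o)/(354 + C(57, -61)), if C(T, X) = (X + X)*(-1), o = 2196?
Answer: 313/34 ≈ 9.2059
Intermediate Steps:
C(T, X) = -2*X (C(T, X) = (2*X)*(-1) = -2*X)
(2186 + o)/(354 + C(57, -61)) = (2186 + 2196)/(354 - 2*(-61)) = 4382/(354 + 122) = 4382/476 = 4382*(1/476) = 313/34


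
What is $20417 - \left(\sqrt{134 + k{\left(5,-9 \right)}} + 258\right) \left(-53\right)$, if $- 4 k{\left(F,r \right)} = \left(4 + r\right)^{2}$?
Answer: $34091 + \frac{53 \sqrt{511}}{2} \approx 34690.0$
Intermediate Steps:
$k{\left(F,r \right)} = - \frac{\left(4 + r\right)^{2}}{4}$
$20417 - \left(\sqrt{134 + k{\left(5,-9 \right)}} + 258\right) \left(-53\right) = 20417 - \left(\sqrt{134 - \frac{\left(4 - 9\right)^{2}}{4}} + 258\right) \left(-53\right) = 20417 - \left(\sqrt{134 - \frac{\left(-5\right)^{2}}{4}} + 258\right) \left(-53\right) = 20417 - \left(\sqrt{134 - \frac{25}{4}} + 258\right) \left(-53\right) = 20417 - \left(\sqrt{\frac{511}{4}} + 258\right) \left(-53\right) = 20417 - \left(\frac{\sqrt{511}}{2} + 258\right) \left(-53\right) = 20417 - \left(258 + \frac{\sqrt{511}}{2}\right) \left(-53\right) = 20417 - \left(-13674 - \frac{53 \sqrt{511}}{2}\right) = 20417 + \left(13674 + \frac{53 \sqrt{511}}{2}\right) = 34091 + \frac{53 \sqrt{511}}{2}$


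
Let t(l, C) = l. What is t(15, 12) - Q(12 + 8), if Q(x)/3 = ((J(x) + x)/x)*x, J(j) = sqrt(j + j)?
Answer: -45 - 6*sqrt(10) ≈ -63.974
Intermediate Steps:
J(j) = sqrt(2)*sqrt(j) (J(j) = sqrt(2*j) = sqrt(2)*sqrt(j))
Q(x) = 3*x + 3*sqrt(2)*sqrt(x) (Q(x) = 3*(((sqrt(2)*sqrt(x) + x)/x)*x) = 3*(((x + sqrt(2)*sqrt(x))/x)*x) = 3*(x + sqrt(2)*sqrt(x)) = 3*x + 3*sqrt(2)*sqrt(x))
t(15, 12) - Q(12 + 8) = 15 - (3*(12 + 8) + 3*sqrt(2)*sqrt(12 + 8)) = 15 - (3*20 + 3*sqrt(2)*sqrt(20)) = 15 - (60 + 3*sqrt(2)*(2*sqrt(5))) = 15 - (60 + 6*sqrt(10)) = 15 + (-60 - 6*sqrt(10)) = -45 - 6*sqrt(10)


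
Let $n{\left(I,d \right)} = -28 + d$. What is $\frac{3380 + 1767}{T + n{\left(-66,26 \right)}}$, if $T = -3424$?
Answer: $- \frac{5147}{3426} \approx -1.5023$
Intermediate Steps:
$\frac{3380 + 1767}{T + n{\left(-66,26 \right)}} = \frac{3380 + 1767}{-3424 + \left(-28 + 26\right)} = \frac{5147}{-3424 - 2} = \frac{5147}{-3426} = 5147 \left(- \frac{1}{3426}\right) = - \frac{5147}{3426}$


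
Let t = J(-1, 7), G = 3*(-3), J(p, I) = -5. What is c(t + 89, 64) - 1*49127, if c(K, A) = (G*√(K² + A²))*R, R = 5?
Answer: -49127 - 180*√697 ≈ -53879.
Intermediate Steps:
G = -9
t = -5
c(K, A) = -45*√(A² + K²) (c(K, A) = -9*√(K² + A²)*5 = -9*√(A² + K²)*5 = -45*√(A² + K²))
c(t + 89, 64) - 1*49127 = -45*√(64² + (-5 + 89)²) - 1*49127 = -45*√(4096 + 84²) - 49127 = -45*√(4096 + 7056) - 49127 = -180*√697 - 49127 = -49127 - 180*√697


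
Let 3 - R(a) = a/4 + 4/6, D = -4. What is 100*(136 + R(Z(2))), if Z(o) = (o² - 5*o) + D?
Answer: 42250/3 ≈ 14083.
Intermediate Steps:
Z(o) = -4 + o² - 5*o (Z(o) = (o² - 5*o) - 4 = -4 + o² - 5*o)
R(a) = 7/3 - a/4 (R(a) = 3 - (a/4 + 4/6) = 3 - (a*(¼) + 4*(⅙)) = 3 - (a/4 + ⅔) = 3 - (⅔ + a/4) = 3 + (-⅔ - a/4) = 7/3 - a/4)
100*(136 + R(Z(2))) = 100*(136 + (7/3 - (-4 + 2² - 5*2)/4)) = 100*(136 + (7/3 - (-4 + 4 - 10)/4)) = 100*(136 + (7/3 - ¼*(-10))) = 100*(136 + (7/3 + 5/2)) = 100*(136 + 29/6) = 100*(845/6) = 42250/3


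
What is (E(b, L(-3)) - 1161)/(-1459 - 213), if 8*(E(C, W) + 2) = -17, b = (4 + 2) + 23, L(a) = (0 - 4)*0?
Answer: 9321/13376 ≈ 0.69685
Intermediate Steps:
L(a) = 0 (L(a) = -4*0 = 0)
b = 29 (b = 6 + 23 = 29)
E(C, W) = -33/8 (E(C, W) = -2 + (1/8)*(-17) = -2 - 17/8 = -33/8)
(E(b, L(-3)) - 1161)/(-1459 - 213) = (-33/8 - 1161)/(-1459 - 213) = -9321/8/(-1672) = -9321/8*(-1/1672) = 9321/13376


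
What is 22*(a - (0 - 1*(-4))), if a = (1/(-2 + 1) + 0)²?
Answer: -66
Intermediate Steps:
a = 1 (a = (1/(-1) + 0)² = (-1 + 0)² = (-1)² = 1)
22*(a - (0 - 1*(-4))) = 22*(1 - (0 - 1*(-4))) = 22*(1 - (0 + 4)) = 22*(1 - 1*4) = 22*(1 - 4) = 22*(-3) = -66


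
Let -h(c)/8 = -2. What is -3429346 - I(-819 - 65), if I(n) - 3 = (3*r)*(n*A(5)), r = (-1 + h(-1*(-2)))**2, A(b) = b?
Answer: -445849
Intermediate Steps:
h(c) = 16 (h(c) = -8*(-2) = 16)
r = 225 (r = (-1 + 16)**2 = 15**2 = 225)
I(n) = 3 + 3375*n (I(n) = 3 + (3*225)*(n*5) = 3 + 675*(5*n) = 3 + 3375*n)
-3429346 - I(-819 - 65) = -3429346 - (3 + 3375*(-819 - 65)) = -3429346 - (3 + 3375*(-884)) = -3429346 - (3 - 2983500) = -3429346 - 1*(-2983497) = -3429346 + 2983497 = -445849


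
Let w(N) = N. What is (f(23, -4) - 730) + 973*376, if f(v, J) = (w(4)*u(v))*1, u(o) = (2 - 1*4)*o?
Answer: 364934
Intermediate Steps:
u(o) = -2*o (u(o) = (2 - 4)*o = -2*o)
f(v, J) = -8*v (f(v, J) = (4*(-2*v))*1 = -8*v*1 = -8*v)
(f(23, -4) - 730) + 973*376 = (-8*23 - 730) + 973*376 = (-184 - 730) + 365848 = -914 + 365848 = 364934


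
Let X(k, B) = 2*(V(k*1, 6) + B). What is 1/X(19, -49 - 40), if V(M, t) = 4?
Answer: -1/170 ≈ -0.0058824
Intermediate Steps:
X(k, B) = 8 + 2*B (X(k, B) = 2*(4 + B) = 8 + 2*B)
1/X(19, -49 - 40) = 1/(8 + 2*(-49 - 40)) = 1/(8 + 2*(-89)) = 1/(8 - 178) = 1/(-170) = -1/170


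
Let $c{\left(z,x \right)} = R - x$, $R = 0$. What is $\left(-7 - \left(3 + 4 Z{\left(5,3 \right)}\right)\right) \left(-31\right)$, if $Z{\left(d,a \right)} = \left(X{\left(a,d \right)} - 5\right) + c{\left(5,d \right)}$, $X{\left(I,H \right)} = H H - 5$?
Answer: $1550$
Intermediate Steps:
$c{\left(z,x \right)} = - x$ ($c{\left(z,x \right)} = 0 - x = - x$)
$X{\left(I,H \right)} = -5 + H^{2}$ ($X{\left(I,H \right)} = H^{2} - 5 = -5 + H^{2}$)
$Z{\left(d,a \right)} = -10 + d^{2} - d$ ($Z{\left(d,a \right)} = \left(\left(-5 + d^{2}\right) - 5\right) - d = \left(-10 + d^{2}\right) - d = -10 + d^{2} - d$)
$\left(-7 - \left(3 + 4 Z{\left(5,3 \right)}\right)\right) \left(-31\right) = \left(-7 - \left(3 + 4 \left(-10 + 5^{2} - 5\right)\right)\right) \left(-31\right) = \left(-7 - \left(3 + 4 \left(-10 + 25 - 5\right)\right)\right) \left(-31\right) = \left(-7 - 43\right) \left(-31\right) = \left(-50\right) \left(-31\right) = 1550$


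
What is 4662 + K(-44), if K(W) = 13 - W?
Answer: 4719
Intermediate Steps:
4662 + K(-44) = 4662 + (13 - 1*(-44)) = 4662 + (13 + 44) = 4662 + 57 = 4719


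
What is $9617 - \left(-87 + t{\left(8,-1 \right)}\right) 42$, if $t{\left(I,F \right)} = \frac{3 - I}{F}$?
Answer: $13061$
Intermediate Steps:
$t{\left(I,F \right)} = \frac{3 - I}{F}$
$9617 - \left(-87 + t{\left(8,-1 \right)}\right) 42 = 9617 - \left(-87 + \frac{3 - 8}{-1}\right) 42 = 9617 - \left(-87 - \left(3 - 8\right)\right) 42 = 9617 - \left(-87 - -5\right) 42 = 9617 - \left(-87 + 5\right) 42 = 9617 - \left(-82\right) 42 = 9617 - -3444 = 9617 + 3444 = 13061$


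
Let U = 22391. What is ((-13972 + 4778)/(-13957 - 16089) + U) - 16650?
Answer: 86251640/15023 ≈ 5741.3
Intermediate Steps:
((-13972 + 4778)/(-13957 - 16089) + U) - 16650 = ((-13972 + 4778)/(-13957 - 16089) + 22391) - 16650 = (-9194/(-30046) + 22391) - 16650 = (-9194*(-1/30046) + 22391) - 16650 = (4597/15023 + 22391) - 16650 = 336384590/15023 - 16650 = 86251640/15023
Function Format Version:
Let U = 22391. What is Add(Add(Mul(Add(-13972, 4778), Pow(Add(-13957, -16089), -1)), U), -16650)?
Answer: Rational(86251640, 15023) ≈ 5741.3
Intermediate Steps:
Add(Add(Mul(Add(-13972, 4778), Pow(Add(-13957, -16089), -1)), U), -16650) = Add(Add(Mul(Add(-13972, 4778), Pow(Add(-13957, -16089), -1)), 22391), -16650) = Add(Add(Mul(-9194, Pow(-30046, -1)), 22391), -16650) = Add(Add(Mul(-9194, Rational(-1, 30046)), 22391), -16650) = Add(Add(Rational(4597, 15023), 22391), -16650) = Add(Rational(336384590, 15023), -16650) = Rational(86251640, 15023)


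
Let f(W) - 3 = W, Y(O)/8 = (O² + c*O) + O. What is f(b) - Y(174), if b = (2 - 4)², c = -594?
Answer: 583255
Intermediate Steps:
Y(O) = -4744*O + 8*O² (Y(O) = 8*((O² - 594*O) + O) = 8*(O² - 593*O) = -4744*O + 8*O²)
b = 4 (b = (-2)² = 4)
f(W) = 3 + W
f(b) - Y(174) = (3 + 4) - 8*174*(-593 + 174) = 7 - 8*174*(-419) = 7 - 1*(-583248) = 7 + 583248 = 583255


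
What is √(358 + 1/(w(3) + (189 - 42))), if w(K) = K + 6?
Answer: √2178111/78 ≈ 18.921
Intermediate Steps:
w(K) = 6 + K
√(358 + 1/(w(3) + (189 - 42))) = √(358 + 1/((6 + 3) + (189 - 42))) = √(358 + 1/(9 + 147)) = √(358 + 1/156) = √(55849/156) = √2178111/78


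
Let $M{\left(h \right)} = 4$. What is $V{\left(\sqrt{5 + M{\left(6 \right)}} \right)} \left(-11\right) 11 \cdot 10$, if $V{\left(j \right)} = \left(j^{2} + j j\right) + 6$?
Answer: $-29040$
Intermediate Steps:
$V{\left(j \right)} = 6 + 2 j^{2}$ ($V{\left(j \right)} = \left(j^{2} + j^{2}\right) + 6 = 2 j^{2} + 6 = 6 + 2 j^{2}$)
$V{\left(\sqrt{5 + M{\left(6 \right)}} \right)} \left(-11\right) 11 \cdot 10 = \left(6 + 2 \left(\sqrt{5 + 4}\right)^{2}\right) \left(-11\right) 11 \cdot 10 = \left(6 + 2 \left(\sqrt{9}\right)^{2}\right) \left(\left(-121\right) 10\right) = \left(6 + 2 \cdot 3^{2}\right) \left(-1210\right) = \left(6 + 2 \cdot 9\right) \left(-1210\right) = \left(6 + 18\right) \left(-1210\right) = 24 \left(-1210\right) = -29040$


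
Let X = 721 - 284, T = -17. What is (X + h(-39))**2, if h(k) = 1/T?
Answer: 55175184/289 ≈ 1.9092e+5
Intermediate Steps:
h(k) = -1/17 (h(k) = 1/(-17) = -1/17)
X = 437
(X + h(-39))**2 = (437 - 1/17)**2 = (7428/17)**2 = 55175184/289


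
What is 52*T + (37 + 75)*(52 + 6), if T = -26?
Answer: 5144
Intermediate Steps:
52*T + (37 + 75)*(52 + 6) = 52*(-26) + (37 + 75)*(52 + 6) = -1352 + 112*58 = -1352 + 6496 = 5144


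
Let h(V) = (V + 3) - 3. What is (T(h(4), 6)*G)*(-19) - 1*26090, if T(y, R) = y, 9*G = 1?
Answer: -234886/9 ≈ -26098.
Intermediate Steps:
G = ⅑ (G = (⅑)*1 = ⅑ ≈ 0.11111)
h(V) = V (h(V) = (3 + V) - 3 = V)
(T(h(4), 6)*G)*(-19) - 1*26090 = (4*(⅑))*(-19) - 1*26090 = (4/9)*(-19) - 26090 = -76/9 - 26090 = -234886/9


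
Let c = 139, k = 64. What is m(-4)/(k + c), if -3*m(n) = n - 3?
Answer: 1/87 ≈ 0.011494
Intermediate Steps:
m(n) = 1 - n/3 (m(n) = -(n - 3)/3 = -(-3 + n)/3 = 1 - n/3)
m(-4)/(k + c) = (1 - ⅓*(-4))/(64 + 139) = (1 + 4/3)/203 = (7/3)*(1/203) = 1/87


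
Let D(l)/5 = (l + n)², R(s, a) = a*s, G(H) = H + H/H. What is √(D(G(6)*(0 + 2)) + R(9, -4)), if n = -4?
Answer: 4*√29 ≈ 21.541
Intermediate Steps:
G(H) = 1 + H (G(H) = H + 1 = 1 + H)
D(l) = 5*(-4 + l)² (D(l) = 5*(l - 4)² = 5*(-4 + l)²)
√(D(G(6)*(0 + 2)) + R(9, -4)) = √(5*(-4 + (1 + 6)*(0 + 2))² - 4*9) = √(5*(-4 + 7*2)² - 36) = √(5*(-4 + 14)² - 36) = √(5*10² - 36) = √(5*100 - 36) = √(500 - 36) = √464 = 4*√29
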